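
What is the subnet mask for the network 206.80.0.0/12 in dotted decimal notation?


/12 means 12 network bits, 20 host bits
Binary: 11111111111100000000000000000000
Mask: 255.240.0.0


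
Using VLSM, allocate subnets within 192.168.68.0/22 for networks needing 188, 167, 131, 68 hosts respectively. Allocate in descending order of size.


188 hosts -> /24 (254 usable): 192.168.68.0/24
167 hosts -> /24 (254 usable): 192.168.69.0/24
131 hosts -> /24 (254 usable): 192.168.70.0/24
68 hosts -> /25 (126 usable): 192.168.71.0/25
Allocation: 192.168.68.0/24 (188 hosts, 254 usable); 192.168.69.0/24 (167 hosts, 254 usable); 192.168.70.0/24 (131 hosts, 254 usable); 192.168.71.0/25 (68 hosts, 126 usable)


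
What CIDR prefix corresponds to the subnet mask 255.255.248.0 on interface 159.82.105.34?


Binary: 11111111.11111111.11111000.00000000
Count leading 1s
Prefix: /21


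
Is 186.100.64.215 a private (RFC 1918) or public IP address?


RFC 1918 private ranges:
  10.0.0.0/8 (10.0.0.0 - 10.255.255.255)
  172.16.0.0/12 (172.16.0.0 - 172.31.255.255)
  192.168.0.0/16 (192.168.0.0 - 192.168.255.255)
Public (not in any RFC 1918 range)


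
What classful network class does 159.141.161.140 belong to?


First octet: 159
Binary: 10011111
10xxxxxx -> Class B (128-191)
Class B, default mask 255.255.0.0 (/16)


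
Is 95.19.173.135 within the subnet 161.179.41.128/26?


Subnet network: 161.179.41.128
Test IP AND mask: 95.19.173.128
No, 95.19.173.135 is not in 161.179.41.128/26


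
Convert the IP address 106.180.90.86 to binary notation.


106 = 01101010
180 = 10110100
90 = 01011010
86 = 01010110
Binary: 01101010.10110100.01011010.01010110


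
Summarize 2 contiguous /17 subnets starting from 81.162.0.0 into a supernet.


Original prefix: /17
Number of subnets: 2 = 2^1
New prefix = 17 - 1 = 16
Supernet: 81.162.0.0/16


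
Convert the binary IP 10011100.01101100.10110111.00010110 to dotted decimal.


10011100 = 156
01101100 = 108
10110111 = 183
00010110 = 22
IP: 156.108.183.22


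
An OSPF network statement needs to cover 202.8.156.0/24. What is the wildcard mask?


Subnet mask: 255.255.255.0
Wildcard = 255.255.255.255 - subnet mask
255 - 255 = 0
255 - 255 = 0
255 - 255 = 0
255 - 0 = 255
Wildcard: 0.0.0.255


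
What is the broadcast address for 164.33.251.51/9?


Network: 164.0.0.0/9
Host bits = 23
Set all host bits to 1:
Broadcast: 164.127.255.255


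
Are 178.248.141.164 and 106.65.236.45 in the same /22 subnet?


Mask: 255.255.252.0
178.248.141.164 AND mask = 178.248.140.0
106.65.236.45 AND mask = 106.65.236.0
No, different subnets (178.248.140.0 vs 106.65.236.0)


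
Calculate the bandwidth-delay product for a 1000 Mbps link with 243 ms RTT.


BDP = bandwidth * RTT
= 1000 Mbps * 243 ms
= 1000 * 1e6 * 243 / 1000 bits
= 243000000 bits
= 30375000 bytes
= 29663.0859 KB
BDP = 243000000 bits (30375000 bytes)


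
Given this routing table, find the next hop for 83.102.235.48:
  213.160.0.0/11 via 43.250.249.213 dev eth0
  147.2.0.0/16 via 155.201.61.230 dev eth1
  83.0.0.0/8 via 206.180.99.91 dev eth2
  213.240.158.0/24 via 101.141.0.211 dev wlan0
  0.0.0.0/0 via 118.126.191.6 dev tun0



Longest prefix match for 83.102.235.48:
  /11 213.160.0.0: no
  /16 147.2.0.0: no
  /8 83.0.0.0: MATCH
  /24 213.240.158.0: no
  /0 0.0.0.0: MATCH
Selected: next-hop 206.180.99.91 via eth2 (matched /8)


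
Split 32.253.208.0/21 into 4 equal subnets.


New prefix = 21 + 2 = 23
Each subnet has 512 addresses
  32.253.208.0/23
  32.253.210.0/23
  32.253.212.0/23
  32.253.214.0/23
Subnets: 32.253.208.0/23, 32.253.210.0/23, 32.253.212.0/23, 32.253.214.0/23


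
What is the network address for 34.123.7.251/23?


IP:   00100010.01111011.00000111.11111011
Mask: 11111111.11111111.11111110.00000000
AND operation:
Net:  00100010.01111011.00000110.00000000
Network: 34.123.6.0/23


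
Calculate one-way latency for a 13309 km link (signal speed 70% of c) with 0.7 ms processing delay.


Speed = 0.7 * 3e5 km/s = 210000 km/s
Propagation delay = 13309 / 210000 = 0.0634 s = 63.3762 ms
Processing delay = 0.7 ms
Total one-way latency = 64.0762 ms


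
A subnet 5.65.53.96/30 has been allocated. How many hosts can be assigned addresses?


Host bits = 32 - 30 = 2
Total addresses = 2^2 = 4
Usable = total - 2 (network and broadcast)
Usable hosts: 2


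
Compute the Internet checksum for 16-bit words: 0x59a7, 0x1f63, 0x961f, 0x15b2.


Sum all words (with carry folding):
+ 0x59a7 = 0x59a7
+ 0x1f63 = 0x790a
+ 0x961f = 0x0f2a
+ 0x15b2 = 0x24dc
One's complement: ~0x24dc
Checksum = 0xdb23


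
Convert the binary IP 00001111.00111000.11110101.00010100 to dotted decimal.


00001111 = 15
00111000 = 56
11110101 = 245
00010100 = 20
IP: 15.56.245.20


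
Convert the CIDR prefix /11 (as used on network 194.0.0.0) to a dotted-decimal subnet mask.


/11 means 11 network bits, 21 host bits
Binary: 11111111111000000000000000000000
Mask: 255.224.0.0


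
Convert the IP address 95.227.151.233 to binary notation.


95 = 01011111
227 = 11100011
151 = 10010111
233 = 11101001
Binary: 01011111.11100011.10010111.11101001


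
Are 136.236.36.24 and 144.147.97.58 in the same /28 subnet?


Mask: 255.255.255.240
136.236.36.24 AND mask = 136.236.36.16
144.147.97.58 AND mask = 144.147.97.48
No, different subnets (136.236.36.16 vs 144.147.97.48)


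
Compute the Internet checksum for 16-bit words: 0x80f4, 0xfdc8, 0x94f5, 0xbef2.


Sum all words (with carry folding):
+ 0x80f4 = 0x80f4
+ 0xfdc8 = 0x7ebd
+ 0x94f5 = 0x13b3
+ 0xbef2 = 0xd2a5
One's complement: ~0xd2a5
Checksum = 0x2d5a


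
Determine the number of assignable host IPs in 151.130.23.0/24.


Host bits = 32 - 24 = 8
Total addresses = 2^8 = 256
Usable = total - 2 (network and broadcast)
Usable hosts: 254


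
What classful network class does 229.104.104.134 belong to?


First octet: 229
Binary: 11100101
1110xxxx -> Class D (224-239)
Class D (multicast), default mask N/A


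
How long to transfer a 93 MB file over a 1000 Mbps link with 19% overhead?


Effective throughput = 1000 * (1 - 19/100) = 810 Mbps
File size in Mb = 93 * 8 = 744 Mb
Time = 744 / 810
Time = 0.9185 seconds


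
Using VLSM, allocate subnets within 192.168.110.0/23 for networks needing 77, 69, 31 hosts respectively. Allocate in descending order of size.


77 hosts -> /25 (126 usable): 192.168.110.0/25
69 hosts -> /25 (126 usable): 192.168.110.128/25
31 hosts -> /26 (62 usable): 192.168.111.0/26
Allocation: 192.168.110.0/25 (77 hosts, 126 usable); 192.168.110.128/25 (69 hosts, 126 usable); 192.168.111.0/26 (31 hosts, 62 usable)


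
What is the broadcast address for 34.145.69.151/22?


Network: 34.145.68.0/22
Host bits = 10
Set all host bits to 1:
Broadcast: 34.145.71.255


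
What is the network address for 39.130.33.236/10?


IP:   00100111.10000010.00100001.11101100
Mask: 11111111.11000000.00000000.00000000
AND operation:
Net:  00100111.10000000.00000000.00000000
Network: 39.128.0.0/10


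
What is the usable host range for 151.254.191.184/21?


Network: 151.254.184.0
Broadcast: 151.254.191.255
First usable = network + 1
Last usable = broadcast - 1
Range: 151.254.184.1 to 151.254.191.254


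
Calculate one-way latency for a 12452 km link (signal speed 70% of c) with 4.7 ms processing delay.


Speed = 0.7 * 3e5 km/s = 210000 km/s
Propagation delay = 12452 / 210000 = 0.0593 s = 59.2952 ms
Processing delay = 4.7 ms
Total one-way latency = 63.9952 ms


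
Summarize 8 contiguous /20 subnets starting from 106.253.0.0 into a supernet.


Original prefix: /20
Number of subnets: 8 = 2^3
New prefix = 20 - 3 = 17
Supernet: 106.253.0.0/17


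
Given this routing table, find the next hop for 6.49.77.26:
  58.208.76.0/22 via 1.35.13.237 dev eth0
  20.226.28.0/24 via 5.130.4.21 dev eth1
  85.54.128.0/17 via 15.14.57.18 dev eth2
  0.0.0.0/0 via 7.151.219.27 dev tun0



Longest prefix match for 6.49.77.26:
  /22 58.208.76.0: no
  /24 20.226.28.0: no
  /17 85.54.128.0: no
  /0 0.0.0.0: MATCH
Selected: next-hop 7.151.219.27 via tun0 (matched /0)


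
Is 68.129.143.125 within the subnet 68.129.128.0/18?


Subnet network: 68.129.128.0
Test IP AND mask: 68.129.128.0
Yes, 68.129.143.125 is in 68.129.128.0/18


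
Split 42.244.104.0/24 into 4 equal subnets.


New prefix = 24 + 2 = 26
Each subnet has 64 addresses
  42.244.104.0/26
  42.244.104.64/26
  42.244.104.128/26
  42.244.104.192/26
Subnets: 42.244.104.0/26, 42.244.104.64/26, 42.244.104.128/26, 42.244.104.192/26


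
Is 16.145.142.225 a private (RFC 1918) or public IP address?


RFC 1918 private ranges:
  10.0.0.0/8 (10.0.0.0 - 10.255.255.255)
  172.16.0.0/12 (172.16.0.0 - 172.31.255.255)
  192.168.0.0/16 (192.168.0.0 - 192.168.255.255)
Public (not in any RFC 1918 range)


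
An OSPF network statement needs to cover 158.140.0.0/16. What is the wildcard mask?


Subnet mask: 255.255.0.0
Wildcard = 255.255.255.255 - subnet mask
255 - 255 = 0
255 - 255 = 0
255 - 0 = 255
255 - 0 = 255
Wildcard: 0.0.255.255


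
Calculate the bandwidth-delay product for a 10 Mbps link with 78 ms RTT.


BDP = bandwidth * RTT
= 10 Mbps * 78 ms
= 10 * 1e6 * 78 / 1000 bits
= 780000 bits
= 97500 bytes
= 95.2148 KB
BDP = 780000 bits (97500 bytes)


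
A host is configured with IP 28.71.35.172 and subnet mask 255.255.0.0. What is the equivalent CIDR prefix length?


Binary: 11111111.11111111.00000000.00000000
Count leading 1s
Prefix: /16


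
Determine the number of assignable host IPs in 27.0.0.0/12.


Host bits = 32 - 12 = 20
Total addresses = 2^20 = 1048576
Usable = total - 2 (network and broadcast)
Usable hosts: 1048574


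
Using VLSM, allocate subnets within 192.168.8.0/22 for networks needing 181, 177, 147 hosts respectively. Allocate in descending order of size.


181 hosts -> /24 (254 usable): 192.168.8.0/24
177 hosts -> /24 (254 usable): 192.168.9.0/24
147 hosts -> /24 (254 usable): 192.168.10.0/24
Allocation: 192.168.8.0/24 (181 hosts, 254 usable); 192.168.9.0/24 (177 hosts, 254 usable); 192.168.10.0/24 (147 hosts, 254 usable)


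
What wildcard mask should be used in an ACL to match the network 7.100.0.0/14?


Subnet mask: 255.252.0.0
Wildcard = 255.255.255.255 - subnet mask
255 - 255 = 0
255 - 252 = 3
255 - 0 = 255
255 - 0 = 255
Wildcard: 0.3.255.255


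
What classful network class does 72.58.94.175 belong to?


First octet: 72
Binary: 01001000
0xxxxxxx -> Class A (1-126)
Class A, default mask 255.0.0.0 (/8)


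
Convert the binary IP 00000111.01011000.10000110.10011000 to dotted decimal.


00000111 = 7
01011000 = 88
10000110 = 134
10011000 = 152
IP: 7.88.134.152


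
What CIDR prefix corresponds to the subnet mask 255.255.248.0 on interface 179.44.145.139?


Binary: 11111111.11111111.11111000.00000000
Count leading 1s
Prefix: /21


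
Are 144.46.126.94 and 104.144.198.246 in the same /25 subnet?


Mask: 255.255.255.128
144.46.126.94 AND mask = 144.46.126.0
104.144.198.246 AND mask = 104.144.198.128
No, different subnets (144.46.126.0 vs 104.144.198.128)


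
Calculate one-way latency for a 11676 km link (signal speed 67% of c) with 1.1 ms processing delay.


Speed = 0.67 * 3e5 km/s = 201000 km/s
Propagation delay = 11676 / 201000 = 0.0581 s = 58.0896 ms
Processing delay = 1.1 ms
Total one-way latency = 59.1896 ms


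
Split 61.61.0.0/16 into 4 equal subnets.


New prefix = 16 + 2 = 18
Each subnet has 16384 addresses
  61.61.0.0/18
  61.61.64.0/18
  61.61.128.0/18
  61.61.192.0/18
Subnets: 61.61.0.0/18, 61.61.64.0/18, 61.61.128.0/18, 61.61.192.0/18


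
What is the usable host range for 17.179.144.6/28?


Network: 17.179.144.0
Broadcast: 17.179.144.15
First usable = network + 1
Last usable = broadcast - 1
Range: 17.179.144.1 to 17.179.144.14


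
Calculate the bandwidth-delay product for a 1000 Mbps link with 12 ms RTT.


BDP = bandwidth * RTT
= 1000 Mbps * 12 ms
= 1000 * 1e6 * 12 / 1000 bits
= 12000000 bits
= 1500000 bytes
= 1464.8438 KB
BDP = 12000000 bits (1500000 bytes)


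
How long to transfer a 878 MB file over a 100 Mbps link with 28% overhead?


Effective throughput = 100 * (1 - 28/100) = 72 Mbps
File size in Mb = 878 * 8 = 7024 Mb
Time = 7024 / 72
Time = 97.5556 seconds


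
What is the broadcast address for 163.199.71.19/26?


Network: 163.199.71.0/26
Host bits = 6
Set all host bits to 1:
Broadcast: 163.199.71.63


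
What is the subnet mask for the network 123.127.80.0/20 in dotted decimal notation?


/20 means 20 network bits, 12 host bits
Binary: 11111111111111111111000000000000
Mask: 255.255.240.0


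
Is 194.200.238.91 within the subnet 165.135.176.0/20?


Subnet network: 165.135.176.0
Test IP AND mask: 194.200.224.0
No, 194.200.238.91 is not in 165.135.176.0/20


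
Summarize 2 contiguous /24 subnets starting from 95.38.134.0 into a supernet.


Original prefix: /24
Number of subnets: 2 = 2^1
New prefix = 24 - 1 = 23
Supernet: 95.38.134.0/23


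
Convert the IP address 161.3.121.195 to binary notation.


161 = 10100001
3 = 00000011
121 = 01111001
195 = 11000011
Binary: 10100001.00000011.01111001.11000011


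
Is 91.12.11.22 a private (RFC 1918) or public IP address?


RFC 1918 private ranges:
  10.0.0.0/8 (10.0.0.0 - 10.255.255.255)
  172.16.0.0/12 (172.16.0.0 - 172.31.255.255)
  192.168.0.0/16 (192.168.0.0 - 192.168.255.255)
Public (not in any RFC 1918 range)


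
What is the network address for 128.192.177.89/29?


IP:   10000000.11000000.10110001.01011001
Mask: 11111111.11111111.11111111.11111000
AND operation:
Net:  10000000.11000000.10110001.01011000
Network: 128.192.177.88/29


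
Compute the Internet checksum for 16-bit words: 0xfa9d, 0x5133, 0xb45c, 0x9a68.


Sum all words (with carry folding):
+ 0xfa9d = 0xfa9d
+ 0x5133 = 0x4bd1
+ 0xb45c = 0x002e
+ 0x9a68 = 0x9a96
One's complement: ~0x9a96
Checksum = 0x6569


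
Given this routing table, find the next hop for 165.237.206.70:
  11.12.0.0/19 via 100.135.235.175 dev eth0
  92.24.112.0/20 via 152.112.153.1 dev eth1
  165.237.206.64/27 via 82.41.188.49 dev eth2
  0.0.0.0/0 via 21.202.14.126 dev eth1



Longest prefix match for 165.237.206.70:
  /19 11.12.0.0: no
  /20 92.24.112.0: no
  /27 165.237.206.64: MATCH
  /0 0.0.0.0: MATCH
Selected: next-hop 82.41.188.49 via eth2 (matched /27)


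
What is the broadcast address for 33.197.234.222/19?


Network: 33.197.224.0/19
Host bits = 13
Set all host bits to 1:
Broadcast: 33.197.255.255


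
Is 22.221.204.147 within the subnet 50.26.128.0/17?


Subnet network: 50.26.128.0
Test IP AND mask: 22.221.128.0
No, 22.221.204.147 is not in 50.26.128.0/17


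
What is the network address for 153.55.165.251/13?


IP:   10011001.00110111.10100101.11111011
Mask: 11111111.11111000.00000000.00000000
AND operation:
Net:  10011001.00110000.00000000.00000000
Network: 153.48.0.0/13


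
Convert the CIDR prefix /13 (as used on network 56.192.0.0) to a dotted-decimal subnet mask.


/13 means 13 network bits, 19 host bits
Binary: 11111111111110000000000000000000
Mask: 255.248.0.0


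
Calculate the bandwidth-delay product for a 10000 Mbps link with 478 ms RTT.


BDP = bandwidth * RTT
= 10000 Mbps * 478 ms
= 10000 * 1e6 * 478 / 1000 bits
= 4780000000 bits
= 597500000 bytes
= 583496.0938 KB
BDP = 4780000000 bits (597500000 bytes)


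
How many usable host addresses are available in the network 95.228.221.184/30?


Host bits = 32 - 30 = 2
Total addresses = 2^2 = 4
Usable = total - 2 (network and broadcast)
Usable hosts: 2


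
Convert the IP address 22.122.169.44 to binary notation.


22 = 00010110
122 = 01111010
169 = 10101001
44 = 00101100
Binary: 00010110.01111010.10101001.00101100


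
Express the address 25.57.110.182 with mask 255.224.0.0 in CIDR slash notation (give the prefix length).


Binary: 11111111.11100000.00000000.00000000
Count leading 1s
Prefix: /11


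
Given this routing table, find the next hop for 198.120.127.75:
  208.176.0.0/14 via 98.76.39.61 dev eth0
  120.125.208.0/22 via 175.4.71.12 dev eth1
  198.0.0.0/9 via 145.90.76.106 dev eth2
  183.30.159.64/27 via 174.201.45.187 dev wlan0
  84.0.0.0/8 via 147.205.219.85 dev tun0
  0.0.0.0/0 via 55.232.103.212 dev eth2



Longest prefix match for 198.120.127.75:
  /14 208.176.0.0: no
  /22 120.125.208.0: no
  /9 198.0.0.0: MATCH
  /27 183.30.159.64: no
  /8 84.0.0.0: no
  /0 0.0.0.0: MATCH
Selected: next-hop 145.90.76.106 via eth2 (matched /9)


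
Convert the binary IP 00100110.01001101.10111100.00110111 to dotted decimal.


00100110 = 38
01001101 = 77
10111100 = 188
00110111 = 55
IP: 38.77.188.55


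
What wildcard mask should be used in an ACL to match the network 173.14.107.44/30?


Subnet mask: 255.255.255.252
Wildcard = 255.255.255.255 - subnet mask
255 - 255 = 0
255 - 255 = 0
255 - 255 = 0
255 - 252 = 3
Wildcard: 0.0.0.3


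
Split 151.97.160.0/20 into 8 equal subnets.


New prefix = 20 + 3 = 23
Each subnet has 512 addresses
  151.97.160.0/23
  151.97.162.0/23
  151.97.164.0/23
  151.97.166.0/23
  151.97.168.0/23
  151.97.170.0/23
  151.97.172.0/23
  151.97.174.0/23
Subnets: 151.97.160.0/23, 151.97.162.0/23, 151.97.164.0/23, 151.97.166.0/23, 151.97.168.0/23, 151.97.170.0/23, 151.97.172.0/23, 151.97.174.0/23


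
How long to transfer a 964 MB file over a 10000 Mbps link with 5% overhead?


Effective throughput = 10000 * (1 - 5/100) = 9500 Mbps
File size in Mb = 964 * 8 = 7712 Mb
Time = 7712 / 9500
Time = 0.8118 seconds


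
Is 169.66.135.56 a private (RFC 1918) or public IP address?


RFC 1918 private ranges:
  10.0.0.0/8 (10.0.0.0 - 10.255.255.255)
  172.16.0.0/12 (172.16.0.0 - 172.31.255.255)
  192.168.0.0/16 (192.168.0.0 - 192.168.255.255)
Public (not in any RFC 1918 range)


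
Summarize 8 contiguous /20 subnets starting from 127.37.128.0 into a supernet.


Original prefix: /20
Number of subnets: 8 = 2^3
New prefix = 20 - 3 = 17
Supernet: 127.37.128.0/17


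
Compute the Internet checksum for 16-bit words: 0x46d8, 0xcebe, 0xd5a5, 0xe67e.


Sum all words (with carry folding):
+ 0x46d8 = 0x46d8
+ 0xcebe = 0x1597
+ 0xd5a5 = 0xeb3c
+ 0xe67e = 0xd1bb
One's complement: ~0xd1bb
Checksum = 0x2e44


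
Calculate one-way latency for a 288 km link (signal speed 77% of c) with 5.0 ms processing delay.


Speed = 0.77 * 3e5 km/s = 231000 km/s
Propagation delay = 288 / 231000 = 0.0012 s = 1.2468 ms
Processing delay = 5.0 ms
Total one-way latency = 6.2468 ms


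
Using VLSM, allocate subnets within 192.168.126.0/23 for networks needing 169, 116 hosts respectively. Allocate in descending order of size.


169 hosts -> /24 (254 usable): 192.168.126.0/24
116 hosts -> /25 (126 usable): 192.168.127.0/25
Allocation: 192.168.126.0/24 (169 hosts, 254 usable); 192.168.127.0/25 (116 hosts, 126 usable)


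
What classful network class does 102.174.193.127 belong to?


First octet: 102
Binary: 01100110
0xxxxxxx -> Class A (1-126)
Class A, default mask 255.0.0.0 (/8)


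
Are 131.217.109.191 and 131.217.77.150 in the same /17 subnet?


Mask: 255.255.128.0
131.217.109.191 AND mask = 131.217.0.0
131.217.77.150 AND mask = 131.217.0.0
Yes, same subnet (131.217.0.0)


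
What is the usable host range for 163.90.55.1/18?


Network: 163.90.0.0
Broadcast: 163.90.63.255
First usable = network + 1
Last usable = broadcast - 1
Range: 163.90.0.1 to 163.90.63.254


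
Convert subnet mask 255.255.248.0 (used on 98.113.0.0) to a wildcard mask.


Subnet mask: 255.255.248.0
Wildcard = 255.255.255.255 - subnet mask
255 - 255 = 0
255 - 255 = 0
255 - 248 = 7
255 - 0 = 255
Wildcard: 0.0.7.255


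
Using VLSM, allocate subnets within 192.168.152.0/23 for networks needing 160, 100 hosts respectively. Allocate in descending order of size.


160 hosts -> /24 (254 usable): 192.168.152.0/24
100 hosts -> /25 (126 usable): 192.168.153.0/25
Allocation: 192.168.152.0/24 (160 hosts, 254 usable); 192.168.153.0/25 (100 hosts, 126 usable)


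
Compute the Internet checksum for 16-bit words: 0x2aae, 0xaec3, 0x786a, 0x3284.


Sum all words (with carry folding):
+ 0x2aae = 0x2aae
+ 0xaec3 = 0xd971
+ 0x786a = 0x51dc
+ 0x3284 = 0x8460
One's complement: ~0x8460
Checksum = 0x7b9f


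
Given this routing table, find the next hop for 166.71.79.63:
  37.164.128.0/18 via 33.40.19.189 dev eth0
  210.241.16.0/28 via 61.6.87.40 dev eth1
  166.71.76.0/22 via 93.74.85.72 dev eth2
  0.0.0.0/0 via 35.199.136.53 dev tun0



Longest prefix match for 166.71.79.63:
  /18 37.164.128.0: no
  /28 210.241.16.0: no
  /22 166.71.76.0: MATCH
  /0 0.0.0.0: MATCH
Selected: next-hop 93.74.85.72 via eth2 (matched /22)


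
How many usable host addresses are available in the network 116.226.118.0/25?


Host bits = 32 - 25 = 7
Total addresses = 2^7 = 128
Usable = total - 2 (network and broadcast)
Usable hosts: 126


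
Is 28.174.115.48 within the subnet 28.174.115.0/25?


Subnet network: 28.174.115.0
Test IP AND mask: 28.174.115.0
Yes, 28.174.115.48 is in 28.174.115.0/25


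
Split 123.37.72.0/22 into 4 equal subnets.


New prefix = 22 + 2 = 24
Each subnet has 256 addresses
  123.37.72.0/24
  123.37.73.0/24
  123.37.74.0/24
  123.37.75.0/24
Subnets: 123.37.72.0/24, 123.37.73.0/24, 123.37.74.0/24, 123.37.75.0/24


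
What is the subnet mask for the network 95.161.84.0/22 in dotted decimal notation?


/22 means 22 network bits, 10 host bits
Binary: 11111111111111111111110000000000
Mask: 255.255.252.0


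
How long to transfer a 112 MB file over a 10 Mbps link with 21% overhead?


Effective throughput = 10 * (1 - 21/100) = 7.9 Mbps
File size in Mb = 112 * 8 = 896 Mb
Time = 896 / 7.9
Time = 113.4177 seconds


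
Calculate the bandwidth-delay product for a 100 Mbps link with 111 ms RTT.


BDP = bandwidth * RTT
= 100 Mbps * 111 ms
= 100 * 1e6 * 111 / 1000 bits
= 11100000 bits
= 1387500 bytes
= 1354.9805 KB
BDP = 11100000 bits (1387500 bytes)


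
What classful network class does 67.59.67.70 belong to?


First octet: 67
Binary: 01000011
0xxxxxxx -> Class A (1-126)
Class A, default mask 255.0.0.0 (/8)


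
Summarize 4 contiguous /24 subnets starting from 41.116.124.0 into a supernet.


Original prefix: /24
Number of subnets: 4 = 2^2
New prefix = 24 - 2 = 22
Supernet: 41.116.124.0/22


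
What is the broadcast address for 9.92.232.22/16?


Network: 9.92.0.0/16
Host bits = 16
Set all host bits to 1:
Broadcast: 9.92.255.255


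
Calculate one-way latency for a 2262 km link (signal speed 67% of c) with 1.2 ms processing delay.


Speed = 0.67 * 3e5 km/s = 201000 km/s
Propagation delay = 2262 / 201000 = 0.0113 s = 11.2537 ms
Processing delay = 1.2 ms
Total one-way latency = 12.4537 ms


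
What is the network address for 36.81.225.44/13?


IP:   00100100.01010001.11100001.00101100
Mask: 11111111.11111000.00000000.00000000
AND operation:
Net:  00100100.01010000.00000000.00000000
Network: 36.80.0.0/13


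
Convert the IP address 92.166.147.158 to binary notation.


92 = 01011100
166 = 10100110
147 = 10010011
158 = 10011110
Binary: 01011100.10100110.10010011.10011110


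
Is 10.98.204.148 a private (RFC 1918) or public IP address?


RFC 1918 private ranges:
  10.0.0.0/8 (10.0.0.0 - 10.255.255.255)
  172.16.0.0/12 (172.16.0.0 - 172.31.255.255)
  192.168.0.0/16 (192.168.0.0 - 192.168.255.255)
Private (in 10.0.0.0/8)


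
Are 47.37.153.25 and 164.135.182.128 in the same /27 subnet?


Mask: 255.255.255.224
47.37.153.25 AND mask = 47.37.153.0
164.135.182.128 AND mask = 164.135.182.128
No, different subnets (47.37.153.0 vs 164.135.182.128)


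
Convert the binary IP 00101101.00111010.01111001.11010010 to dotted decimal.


00101101 = 45
00111010 = 58
01111001 = 121
11010010 = 210
IP: 45.58.121.210


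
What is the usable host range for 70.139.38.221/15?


Network: 70.138.0.0
Broadcast: 70.139.255.255
First usable = network + 1
Last usable = broadcast - 1
Range: 70.138.0.1 to 70.139.255.254


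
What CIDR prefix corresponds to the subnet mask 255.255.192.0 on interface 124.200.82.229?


Binary: 11111111.11111111.11000000.00000000
Count leading 1s
Prefix: /18


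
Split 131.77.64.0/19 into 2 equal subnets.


New prefix = 19 + 1 = 20
Each subnet has 4096 addresses
  131.77.64.0/20
  131.77.80.0/20
Subnets: 131.77.64.0/20, 131.77.80.0/20


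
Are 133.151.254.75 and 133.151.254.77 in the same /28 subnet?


Mask: 255.255.255.240
133.151.254.75 AND mask = 133.151.254.64
133.151.254.77 AND mask = 133.151.254.64
Yes, same subnet (133.151.254.64)


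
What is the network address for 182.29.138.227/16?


IP:   10110110.00011101.10001010.11100011
Mask: 11111111.11111111.00000000.00000000
AND operation:
Net:  10110110.00011101.00000000.00000000
Network: 182.29.0.0/16


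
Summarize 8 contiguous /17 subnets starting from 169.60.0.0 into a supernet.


Original prefix: /17
Number of subnets: 8 = 2^3
New prefix = 17 - 3 = 14
Supernet: 169.60.0.0/14


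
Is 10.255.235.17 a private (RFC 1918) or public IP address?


RFC 1918 private ranges:
  10.0.0.0/8 (10.0.0.0 - 10.255.255.255)
  172.16.0.0/12 (172.16.0.0 - 172.31.255.255)
  192.168.0.0/16 (192.168.0.0 - 192.168.255.255)
Private (in 10.0.0.0/8)


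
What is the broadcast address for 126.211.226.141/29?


Network: 126.211.226.136/29
Host bits = 3
Set all host bits to 1:
Broadcast: 126.211.226.143


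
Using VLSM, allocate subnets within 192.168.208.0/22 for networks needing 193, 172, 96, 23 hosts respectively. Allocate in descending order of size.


193 hosts -> /24 (254 usable): 192.168.208.0/24
172 hosts -> /24 (254 usable): 192.168.209.0/24
96 hosts -> /25 (126 usable): 192.168.210.0/25
23 hosts -> /27 (30 usable): 192.168.210.128/27
Allocation: 192.168.208.0/24 (193 hosts, 254 usable); 192.168.209.0/24 (172 hosts, 254 usable); 192.168.210.0/25 (96 hosts, 126 usable); 192.168.210.128/27 (23 hosts, 30 usable)


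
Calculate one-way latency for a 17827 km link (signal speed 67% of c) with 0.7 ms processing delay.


Speed = 0.67 * 3e5 km/s = 201000 km/s
Propagation delay = 17827 / 201000 = 0.0887 s = 88.6915 ms
Processing delay = 0.7 ms
Total one-way latency = 89.3915 ms


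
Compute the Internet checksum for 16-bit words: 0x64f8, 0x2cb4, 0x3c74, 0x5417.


Sum all words (with carry folding):
+ 0x64f8 = 0x64f8
+ 0x2cb4 = 0x91ac
+ 0x3c74 = 0xce20
+ 0x5417 = 0x2238
One's complement: ~0x2238
Checksum = 0xddc7


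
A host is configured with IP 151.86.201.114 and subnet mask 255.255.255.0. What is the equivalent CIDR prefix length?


Binary: 11111111.11111111.11111111.00000000
Count leading 1s
Prefix: /24


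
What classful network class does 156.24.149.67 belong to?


First octet: 156
Binary: 10011100
10xxxxxx -> Class B (128-191)
Class B, default mask 255.255.0.0 (/16)


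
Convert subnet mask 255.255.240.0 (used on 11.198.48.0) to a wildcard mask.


Subnet mask: 255.255.240.0
Wildcard = 255.255.255.255 - subnet mask
255 - 255 = 0
255 - 255 = 0
255 - 240 = 15
255 - 0 = 255
Wildcard: 0.0.15.255


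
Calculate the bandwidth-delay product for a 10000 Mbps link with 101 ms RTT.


BDP = bandwidth * RTT
= 10000 Mbps * 101 ms
= 10000 * 1e6 * 101 / 1000 bits
= 1010000000 bits
= 126250000 bytes
= 123291.0156 KB
BDP = 1010000000 bits (126250000 bytes)


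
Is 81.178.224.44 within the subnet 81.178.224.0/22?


Subnet network: 81.178.224.0
Test IP AND mask: 81.178.224.0
Yes, 81.178.224.44 is in 81.178.224.0/22


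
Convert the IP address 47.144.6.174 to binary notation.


47 = 00101111
144 = 10010000
6 = 00000110
174 = 10101110
Binary: 00101111.10010000.00000110.10101110


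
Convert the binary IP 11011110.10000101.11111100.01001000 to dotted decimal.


11011110 = 222
10000101 = 133
11111100 = 252
01001000 = 72
IP: 222.133.252.72


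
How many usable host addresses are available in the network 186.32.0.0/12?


Host bits = 32 - 12 = 20
Total addresses = 2^20 = 1048576
Usable = total - 2 (network and broadcast)
Usable hosts: 1048574


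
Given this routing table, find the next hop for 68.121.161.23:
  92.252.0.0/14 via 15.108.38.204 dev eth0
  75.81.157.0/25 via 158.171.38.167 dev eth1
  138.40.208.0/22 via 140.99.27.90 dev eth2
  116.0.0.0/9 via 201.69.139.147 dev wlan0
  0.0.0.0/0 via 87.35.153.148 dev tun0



Longest prefix match for 68.121.161.23:
  /14 92.252.0.0: no
  /25 75.81.157.0: no
  /22 138.40.208.0: no
  /9 116.0.0.0: no
  /0 0.0.0.0: MATCH
Selected: next-hop 87.35.153.148 via tun0 (matched /0)


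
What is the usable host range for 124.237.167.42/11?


Network: 124.224.0.0
Broadcast: 124.255.255.255
First usable = network + 1
Last usable = broadcast - 1
Range: 124.224.0.1 to 124.255.255.254


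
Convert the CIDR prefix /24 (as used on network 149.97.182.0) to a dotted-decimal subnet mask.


/24 means 24 network bits, 8 host bits
Binary: 11111111111111111111111100000000
Mask: 255.255.255.0


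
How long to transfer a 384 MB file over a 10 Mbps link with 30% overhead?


Effective throughput = 10 * (1 - 30/100) = 7 Mbps
File size in Mb = 384 * 8 = 3072 Mb
Time = 3072 / 7
Time = 438.8571 seconds


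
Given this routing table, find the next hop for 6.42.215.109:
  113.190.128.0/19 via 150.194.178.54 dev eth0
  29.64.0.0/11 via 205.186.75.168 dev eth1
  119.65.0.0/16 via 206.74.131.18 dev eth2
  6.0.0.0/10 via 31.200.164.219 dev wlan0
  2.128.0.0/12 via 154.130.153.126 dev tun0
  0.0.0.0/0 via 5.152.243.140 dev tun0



Longest prefix match for 6.42.215.109:
  /19 113.190.128.0: no
  /11 29.64.0.0: no
  /16 119.65.0.0: no
  /10 6.0.0.0: MATCH
  /12 2.128.0.0: no
  /0 0.0.0.0: MATCH
Selected: next-hop 31.200.164.219 via wlan0 (matched /10)


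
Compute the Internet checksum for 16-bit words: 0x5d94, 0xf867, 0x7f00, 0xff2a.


Sum all words (with carry folding):
+ 0x5d94 = 0x5d94
+ 0xf867 = 0x55fc
+ 0x7f00 = 0xd4fc
+ 0xff2a = 0xd427
One's complement: ~0xd427
Checksum = 0x2bd8


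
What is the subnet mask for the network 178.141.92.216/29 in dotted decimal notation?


/29 means 29 network bits, 3 host bits
Binary: 11111111111111111111111111111000
Mask: 255.255.255.248


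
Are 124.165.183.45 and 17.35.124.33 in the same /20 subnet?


Mask: 255.255.240.0
124.165.183.45 AND mask = 124.165.176.0
17.35.124.33 AND mask = 17.35.112.0
No, different subnets (124.165.176.0 vs 17.35.112.0)


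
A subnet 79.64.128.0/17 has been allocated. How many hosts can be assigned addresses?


Host bits = 32 - 17 = 15
Total addresses = 2^15 = 32768
Usable = total - 2 (network and broadcast)
Usable hosts: 32766


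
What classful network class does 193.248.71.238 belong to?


First octet: 193
Binary: 11000001
110xxxxx -> Class C (192-223)
Class C, default mask 255.255.255.0 (/24)


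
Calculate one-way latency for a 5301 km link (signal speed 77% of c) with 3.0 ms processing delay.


Speed = 0.77 * 3e5 km/s = 231000 km/s
Propagation delay = 5301 / 231000 = 0.0229 s = 22.9481 ms
Processing delay = 3.0 ms
Total one-way latency = 25.9481 ms


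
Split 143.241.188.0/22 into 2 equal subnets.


New prefix = 22 + 1 = 23
Each subnet has 512 addresses
  143.241.188.0/23
  143.241.190.0/23
Subnets: 143.241.188.0/23, 143.241.190.0/23


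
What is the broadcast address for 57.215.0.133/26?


Network: 57.215.0.128/26
Host bits = 6
Set all host bits to 1:
Broadcast: 57.215.0.191


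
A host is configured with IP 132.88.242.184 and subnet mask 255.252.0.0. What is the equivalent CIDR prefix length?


Binary: 11111111.11111100.00000000.00000000
Count leading 1s
Prefix: /14


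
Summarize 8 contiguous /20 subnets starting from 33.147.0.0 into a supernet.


Original prefix: /20
Number of subnets: 8 = 2^3
New prefix = 20 - 3 = 17
Supernet: 33.147.0.0/17


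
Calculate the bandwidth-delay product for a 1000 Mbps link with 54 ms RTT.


BDP = bandwidth * RTT
= 1000 Mbps * 54 ms
= 1000 * 1e6 * 54 / 1000 bits
= 54000000 bits
= 6750000 bytes
= 6591.7969 KB
BDP = 54000000 bits (6750000 bytes)


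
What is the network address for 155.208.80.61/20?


IP:   10011011.11010000.01010000.00111101
Mask: 11111111.11111111.11110000.00000000
AND operation:
Net:  10011011.11010000.01010000.00000000
Network: 155.208.80.0/20


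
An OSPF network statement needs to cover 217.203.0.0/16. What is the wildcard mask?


Subnet mask: 255.255.0.0
Wildcard = 255.255.255.255 - subnet mask
255 - 255 = 0
255 - 255 = 0
255 - 0 = 255
255 - 0 = 255
Wildcard: 0.0.255.255


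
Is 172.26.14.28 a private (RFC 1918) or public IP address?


RFC 1918 private ranges:
  10.0.0.0/8 (10.0.0.0 - 10.255.255.255)
  172.16.0.0/12 (172.16.0.0 - 172.31.255.255)
  192.168.0.0/16 (192.168.0.0 - 192.168.255.255)
Private (in 172.16.0.0/12)


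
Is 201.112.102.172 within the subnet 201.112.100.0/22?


Subnet network: 201.112.100.0
Test IP AND mask: 201.112.100.0
Yes, 201.112.102.172 is in 201.112.100.0/22


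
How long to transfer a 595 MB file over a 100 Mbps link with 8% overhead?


Effective throughput = 100 * (1 - 8/100) = 92 Mbps
File size in Mb = 595 * 8 = 4760 Mb
Time = 4760 / 92
Time = 51.7391 seconds


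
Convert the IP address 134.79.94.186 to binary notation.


134 = 10000110
79 = 01001111
94 = 01011110
186 = 10111010
Binary: 10000110.01001111.01011110.10111010


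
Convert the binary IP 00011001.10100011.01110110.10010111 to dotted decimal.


00011001 = 25
10100011 = 163
01110110 = 118
10010111 = 151
IP: 25.163.118.151


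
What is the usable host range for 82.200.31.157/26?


Network: 82.200.31.128
Broadcast: 82.200.31.191
First usable = network + 1
Last usable = broadcast - 1
Range: 82.200.31.129 to 82.200.31.190


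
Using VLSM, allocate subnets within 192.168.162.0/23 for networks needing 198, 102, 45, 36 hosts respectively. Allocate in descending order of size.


198 hosts -> /24 (254 usable): 192.168.162.0/24
102 hosts -> /25 (126 usable): 192.168.163.0/25
45 hosts -> /26 (62 usable): 192.168.163.128/26
36 hosts -> /26 (62 usable): 192.168.163.192/26
Allocation: 192.168.162.0/24 (198 hosts, 254 usable); 192.168.163.0/25 (102 hosts, 126 usable); 192.168.163.128/26 (45 hosts, 62 usable); 192.168.163.192/26 (36 hosts, 62 usable)


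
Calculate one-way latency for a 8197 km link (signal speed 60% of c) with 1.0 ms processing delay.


Speed = 0.6 * 3e5 km/s = 180000 km/s
Propagation delay = 8197 / 180000 = 0.0455 s = 45.5389 ms
Processing delay = 1.0 ms
Total one-way latency = 46.5389 ms


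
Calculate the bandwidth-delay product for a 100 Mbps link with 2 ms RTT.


BDP = bandwidth * RTT
= 100 Mbps * 2 ms
= 100 * 1e6 * 2 / 1000 bits
= 200000 bits
= 25000 bytes
= 24.4141 KB
BDP = 200000 bits (25000 bytes)


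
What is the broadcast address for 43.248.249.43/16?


Network: 43.248.0.0/16
Host bits = 16
Set all host bits to 1:
Broadcast: 43.248.255.255


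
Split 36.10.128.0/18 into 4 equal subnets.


New prefix = 18 + 2 = 20
Each subnet has 4096 addresses
  36.10.128.0/20
  36.10.144.0/20
  36.10.160.0/20
  36.10.176.0/20
Subnets: 36.10.128.0/20, 36.10.144.0/20, 36.10.160.0/20, 36.10.176.0/20


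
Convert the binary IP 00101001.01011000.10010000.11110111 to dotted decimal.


00101001 = 41
01011000 = 88
10010000 = 144
11110111 = 247
IP: 41.88.144.247


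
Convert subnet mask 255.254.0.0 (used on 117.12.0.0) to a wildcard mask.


Subnet mask: 255.254.0.0
Wildcard = 255.255.255.255 - subnet mask
255 - 255 = 0
255 - 254 = 1
255 - 0 = 255
255 - 0 = 255
Wildcard: 0.1.255.255


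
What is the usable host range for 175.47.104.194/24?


Network: 175.47.104.0
Broadcast: 175.47.104.255
First usable = network + 1
Last usable = broadcast - 1
Range: 175.47.104.1 to 175.47.104.254


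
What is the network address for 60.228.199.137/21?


IP:   00111100.11100100.11000111.10001001
Mask: 11111111.11111111.11111000.00000000
AND operation:
Net:  00111100.11100100.11000000.00000000
Network: 60.228.192.0/21


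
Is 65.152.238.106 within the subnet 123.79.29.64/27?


Subnet network: 123.79.29.64
Test IP AND mask: 65.152.238.96
No, 65.152.238.106 is not in 123.79.29.64/27


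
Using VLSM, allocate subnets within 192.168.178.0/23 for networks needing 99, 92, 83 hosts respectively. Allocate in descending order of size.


99 hosts -> /25 (126 usable): 192.168.178.0/25
92 hosts -> /25 (126 usable): 192.168.178.128/25
83 hosts -> /25 (126 usable): 192.168.179.0/25
Allocation: 192.168.178.0/25 (99 hosts, 126 usable); 192.168.178.128/25 (92 hosts, 126 usable); 192.168.179.0/25 (83 hosts, 126 usable)


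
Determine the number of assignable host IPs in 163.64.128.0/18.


Host bits = 32 - 18 = 14
Total addresses = 2^14 = 16384
Usable = total - 2 (network and broadcast)
Usable hosts: 16382


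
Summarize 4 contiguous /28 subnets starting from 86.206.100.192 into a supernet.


Original prefix: /28
Number of subnets: 4 = 2^2
New prefix = 28 - 2 = 26
Supernet: 86.206.100.192/26


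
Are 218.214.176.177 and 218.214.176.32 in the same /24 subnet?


Mask: 255.255.255.0
218.214.176.177 AND mask = 218.214.176.0
218.214.176.32 AND mask = 218.214.176.0
Yes, same subnet (218.214.176.0)


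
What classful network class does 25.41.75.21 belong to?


First octet: 25
Binary: 00011001
0xxxxxxx -> Class A (1-126)
Class A, default mask 255.0.0.0 (/8)


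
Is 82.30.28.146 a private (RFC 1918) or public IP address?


RFC 1918 private ranges:
  10.0.0.0/8 (10.0.0.0 - 10.255.255.255)
  172.16.0.0/12 (172.16.0.0 - 172.31.255.255)
  192.168.0.0/16 (192.168.0.0 - 192.168.255.255)
Public (not in any RFC 1918 range)


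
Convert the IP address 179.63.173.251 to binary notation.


179 = 10110011
63 = 00111111
173 = 10101101
251 = 11111011
Binary: 10110011.00111111.10101101.11111011


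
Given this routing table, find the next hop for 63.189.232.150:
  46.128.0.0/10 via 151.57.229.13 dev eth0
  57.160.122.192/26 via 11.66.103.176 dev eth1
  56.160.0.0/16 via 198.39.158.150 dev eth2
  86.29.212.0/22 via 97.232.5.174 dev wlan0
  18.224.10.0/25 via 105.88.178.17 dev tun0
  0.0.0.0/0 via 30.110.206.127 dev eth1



Longest prefix match for 63.189.232.150:
  /10 46.128.0.0: no
  /26 57.160.122.192: no
  /16 56.160.0.0: no
  /22 86.29.212.0: no
  /25 18.224.10.0: no
  /0 0.0.0.0: MATCH
Selected: next-hop 30.110.206.127 via eth1 (matched /0)


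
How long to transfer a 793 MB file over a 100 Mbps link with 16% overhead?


Effective throughput = 100 * (1 - 16/100) = 84 Mbps
File size in Mb = 793 * 8 = 6344 Mb
Time = 6344 / 84
Time = 75.5238 seconds


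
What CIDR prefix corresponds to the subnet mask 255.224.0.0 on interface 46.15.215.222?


Binary: 11111111.11100000.00000000.00000000
Count leading 1s
Prefix: /11


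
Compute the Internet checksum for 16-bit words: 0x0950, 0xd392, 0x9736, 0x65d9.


Sum all words (with carry folding):
+ 0x0950 = 0x0950
+ 0xd392 = 0xdce2
+ 0x9736 = 0x7419
+ 0x65d9 = 0xd9f2
One's complement: ~0xd9f2
Checksum = 0x260d


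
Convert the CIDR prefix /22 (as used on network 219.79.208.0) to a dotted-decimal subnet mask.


/22 means 22 network bits, 10 host bits
Binary: 11111111111111111111110000000000
Mask: 255.255.252.0


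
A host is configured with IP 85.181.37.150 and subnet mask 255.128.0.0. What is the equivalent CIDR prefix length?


Binary: 11111111.10000000.00000000.00000000
Count leading 1s
Prefix: /9


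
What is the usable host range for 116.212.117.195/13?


Network: 116.208.0.0
Broadcast: 116.215.255.255
First usable = network + 1
Last usable = broadcast - 1
Range: 116.208.0.1 to 116.215.255.254


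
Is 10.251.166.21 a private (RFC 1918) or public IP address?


RFC 1918 private ranges:
  10.0.0.0/8 (10.0.0.0 - 10.255.255.255)
  172.16.0.0/12 (172.16.0.0 - 172.31.255.255)
  192.168.0.0/16 (192.168.0.0 - 192.168.255.255)
Private (in 10.0.0.0/8)
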